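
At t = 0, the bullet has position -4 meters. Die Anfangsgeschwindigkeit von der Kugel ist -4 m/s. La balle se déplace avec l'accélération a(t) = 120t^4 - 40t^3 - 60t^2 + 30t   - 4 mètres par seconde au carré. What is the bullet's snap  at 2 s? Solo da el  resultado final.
s(2) = 5160.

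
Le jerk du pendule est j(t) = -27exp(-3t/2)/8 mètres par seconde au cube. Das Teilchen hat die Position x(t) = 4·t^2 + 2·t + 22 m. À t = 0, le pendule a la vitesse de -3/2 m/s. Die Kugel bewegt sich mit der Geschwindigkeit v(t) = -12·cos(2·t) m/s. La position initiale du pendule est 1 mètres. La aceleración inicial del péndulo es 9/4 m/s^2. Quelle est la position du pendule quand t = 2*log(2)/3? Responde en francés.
En partant du jerk j(t) = -27·exp(-3·t/2)/8, nous prenons 3 primitives. L'intégrale du jerk est l'accélération. En utilisant a(0) = 9/4, nous obtenons a(t) = 9·exp(-3·t/2)/4. La primitive de l'accélération est la vitesse. En utilisant v(0) = -3/2, nous obtenons v(t) = -3·exp(-3·t/2)/2. En intégrant la vitesse et en utilisant la condition initiale x(0) = 1, nous obtenons x(t) = exp(-3·t/2). Nous avons la position x(t) = exp(-3·t/2). En substituant t = 2*log(2)/3: x(2*log(2)/3) = 1/2.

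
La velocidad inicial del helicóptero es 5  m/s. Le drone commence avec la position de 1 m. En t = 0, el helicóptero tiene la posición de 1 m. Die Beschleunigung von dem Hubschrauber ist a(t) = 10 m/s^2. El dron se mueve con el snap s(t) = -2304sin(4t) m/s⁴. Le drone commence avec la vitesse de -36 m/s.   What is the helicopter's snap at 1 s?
We must differentiate our acceleration equation a(t) = 10 2 times. Taking d/dt of a(t), we find j(t) = 0. Taking d/dt of j(t), we find s(t) = 0. We have snap s(t) = 0. Substituting t = 1: s(1) = 0.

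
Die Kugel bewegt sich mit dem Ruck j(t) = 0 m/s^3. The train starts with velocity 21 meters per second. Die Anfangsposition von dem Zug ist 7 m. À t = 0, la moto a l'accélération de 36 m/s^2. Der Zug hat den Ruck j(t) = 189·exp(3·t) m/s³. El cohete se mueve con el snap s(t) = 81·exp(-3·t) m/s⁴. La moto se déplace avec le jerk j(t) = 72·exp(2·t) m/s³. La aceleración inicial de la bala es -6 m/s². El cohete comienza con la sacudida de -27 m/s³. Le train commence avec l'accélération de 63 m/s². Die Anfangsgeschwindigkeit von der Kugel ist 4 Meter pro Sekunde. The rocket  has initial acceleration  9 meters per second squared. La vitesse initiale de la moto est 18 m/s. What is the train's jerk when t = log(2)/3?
Using j(t) = 189·exp(3·t) and substituting t = log(2)/3, we find j = 378.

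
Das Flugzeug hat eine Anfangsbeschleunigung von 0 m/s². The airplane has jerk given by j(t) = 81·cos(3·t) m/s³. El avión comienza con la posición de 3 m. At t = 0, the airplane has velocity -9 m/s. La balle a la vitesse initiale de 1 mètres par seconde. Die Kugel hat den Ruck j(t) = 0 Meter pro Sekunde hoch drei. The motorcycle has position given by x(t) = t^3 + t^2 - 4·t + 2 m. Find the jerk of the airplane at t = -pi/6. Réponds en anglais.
Using j(t) = 81·cos(3·t) and substituting t = -pi/6, we find j = 0.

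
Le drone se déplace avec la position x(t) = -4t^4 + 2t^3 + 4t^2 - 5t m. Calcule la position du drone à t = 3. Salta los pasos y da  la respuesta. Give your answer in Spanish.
La respuesta es -249.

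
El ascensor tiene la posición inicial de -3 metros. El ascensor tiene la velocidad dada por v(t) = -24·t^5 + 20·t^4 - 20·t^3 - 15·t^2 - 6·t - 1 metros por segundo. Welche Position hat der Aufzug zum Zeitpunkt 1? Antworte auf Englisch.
We need to integrate our velocity equation v(t) = -24·t^5 + 20·t^4 - 20·t^3 - 15·t^2 - 6·t - 1 1 time. Finding the integral of v(t) and using x(0) = -3: x(t) = -4·t^6 + 4·t^5 - 5·t^4 - 5·t^3 - 3·t^2 - t - 3. From the given position equation x(t) = -4·t^6 + 4·t^5 - 5·t^4 - 5·t^3 - 3·t^2 - t - 3, we substitute t = 1 to get x = -17.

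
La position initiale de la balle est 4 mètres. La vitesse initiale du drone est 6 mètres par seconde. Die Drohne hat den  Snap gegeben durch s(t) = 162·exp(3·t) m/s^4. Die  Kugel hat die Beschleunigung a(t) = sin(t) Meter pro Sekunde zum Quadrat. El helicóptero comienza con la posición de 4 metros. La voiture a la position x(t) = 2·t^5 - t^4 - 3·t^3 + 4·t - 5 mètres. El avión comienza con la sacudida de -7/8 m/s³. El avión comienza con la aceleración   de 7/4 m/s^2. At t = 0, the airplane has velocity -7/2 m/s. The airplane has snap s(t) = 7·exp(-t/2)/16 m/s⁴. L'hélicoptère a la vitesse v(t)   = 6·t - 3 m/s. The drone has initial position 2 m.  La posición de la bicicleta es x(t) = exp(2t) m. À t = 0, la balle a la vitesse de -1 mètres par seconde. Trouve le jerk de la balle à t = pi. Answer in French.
Pour résoudre ceci, nous devons prendre 1 dérivée de notre équation de l'accélération a(t) = sin(t). En prenant d/dt de a(t), nous trouvons j(t) = cos(t). En utilisant j(t) = cos(t) et en substituant t = pi, nous trouvons j = -1.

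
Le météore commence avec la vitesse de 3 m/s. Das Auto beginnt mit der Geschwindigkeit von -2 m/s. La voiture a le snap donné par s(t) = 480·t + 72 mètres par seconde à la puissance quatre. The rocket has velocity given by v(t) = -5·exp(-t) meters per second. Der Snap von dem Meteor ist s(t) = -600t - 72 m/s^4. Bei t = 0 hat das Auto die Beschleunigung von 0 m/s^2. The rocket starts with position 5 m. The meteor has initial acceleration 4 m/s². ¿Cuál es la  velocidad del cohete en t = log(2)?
Tenemos la velocidad v(t) = -5·exp(-t). Sustituyendo t = log(2): v(log(2)) = -5/2.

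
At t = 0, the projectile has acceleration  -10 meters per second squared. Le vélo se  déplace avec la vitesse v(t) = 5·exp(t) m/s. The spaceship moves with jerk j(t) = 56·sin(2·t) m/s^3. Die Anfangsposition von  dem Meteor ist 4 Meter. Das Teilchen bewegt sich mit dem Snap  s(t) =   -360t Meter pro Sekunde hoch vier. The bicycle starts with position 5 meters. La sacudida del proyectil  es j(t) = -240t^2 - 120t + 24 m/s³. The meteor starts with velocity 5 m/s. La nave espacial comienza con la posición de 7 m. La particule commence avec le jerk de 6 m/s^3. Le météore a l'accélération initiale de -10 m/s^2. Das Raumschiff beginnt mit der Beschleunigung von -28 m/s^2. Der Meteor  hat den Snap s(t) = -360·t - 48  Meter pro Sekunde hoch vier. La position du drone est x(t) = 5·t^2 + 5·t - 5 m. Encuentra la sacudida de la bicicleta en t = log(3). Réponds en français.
Pour résoudre ceci, nous devons prendre 2 dérivées de notre équation de la vitesse v(t) = 5·exp(t). La dérivée de la vitesse donne l'accélération: a(t) = 5·exp(t). La dérivée de l'accélération donne le jerk: j(t) = 5·exp(t). En utilisant j(t) = 5·exp(t) et en substituant t = log(3), nous trouvons j = 15.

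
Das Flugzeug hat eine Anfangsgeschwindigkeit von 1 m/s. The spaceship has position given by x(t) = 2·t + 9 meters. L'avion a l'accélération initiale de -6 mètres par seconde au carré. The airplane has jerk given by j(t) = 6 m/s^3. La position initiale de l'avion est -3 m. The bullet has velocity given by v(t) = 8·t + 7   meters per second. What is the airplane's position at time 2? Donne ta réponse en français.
En partant du jerk j(t) = 6, nous prenons 3 primitives. En prenant ∫j(t)dt et en appliquant a(0) = -6, nous trouvons a(t) = 6·t - 6. L'intégrale de l'accélération est la vitesse. En utilisant v(0) = 1, nous obtenons v(t) = 3·t^2 - 6·t + 1. L'intégrale de la vitesse, avec x(0) = -3, donne la position: x(t) = t^3 - 3·t^2 + t - 3. De l'équation de la position x(t) = t^3 - 3·t^2 + t - 3, nous substituons t = 2 pour obtenir x = -5.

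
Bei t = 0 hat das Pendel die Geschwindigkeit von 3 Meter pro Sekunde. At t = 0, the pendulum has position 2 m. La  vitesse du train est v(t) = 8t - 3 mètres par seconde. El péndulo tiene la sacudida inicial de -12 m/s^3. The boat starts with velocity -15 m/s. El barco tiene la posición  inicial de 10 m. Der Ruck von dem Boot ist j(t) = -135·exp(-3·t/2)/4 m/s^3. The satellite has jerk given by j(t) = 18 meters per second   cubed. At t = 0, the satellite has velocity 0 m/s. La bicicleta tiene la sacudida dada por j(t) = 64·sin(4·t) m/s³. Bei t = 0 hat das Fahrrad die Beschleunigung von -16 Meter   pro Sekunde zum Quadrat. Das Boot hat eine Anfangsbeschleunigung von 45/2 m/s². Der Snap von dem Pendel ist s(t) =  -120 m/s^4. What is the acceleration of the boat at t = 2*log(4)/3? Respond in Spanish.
Partiendo de la sacudida j(t) = -135·exp(-3·t/2)/4, tomamos 1 antiderivada. La antiderivada de la sacudida, con a(0) = 45/2, da la aceleración: a(t) = 45·exp(-3·t/2)/2. Tenemos la aceleración a(t) = 45·exp(-3·t/2)/2. Sustituyendo t = 2*log(4)/3: a(2*log(4)/3) = 45/8.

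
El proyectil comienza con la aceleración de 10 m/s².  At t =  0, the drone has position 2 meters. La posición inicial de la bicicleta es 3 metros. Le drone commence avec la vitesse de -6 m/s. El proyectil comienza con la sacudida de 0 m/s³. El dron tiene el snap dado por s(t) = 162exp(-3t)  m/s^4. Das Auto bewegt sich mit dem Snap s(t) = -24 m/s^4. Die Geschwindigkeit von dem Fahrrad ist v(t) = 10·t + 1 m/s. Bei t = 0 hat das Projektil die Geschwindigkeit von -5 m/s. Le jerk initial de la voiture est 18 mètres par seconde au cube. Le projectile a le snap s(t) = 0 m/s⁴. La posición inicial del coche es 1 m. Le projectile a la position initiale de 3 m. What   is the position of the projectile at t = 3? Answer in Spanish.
Debemos encontrar la antiderivada de nuestra ecuación del snap s(t) = 0 4 veces. La antiderivada del snap, con j(0) = 0, da la sacudida: j(t) = 0. La antiderivada de la sacudida, con a(0) = 10, da la aceleración: a(t) = 10. La antiderivada de la aceleración, con v(0) = -5, da la velocidad: v(t) = 10·t - 5. Tomando ∫v(t)dt y aplicando x(0) = 3, encontramos x(t) = 5·t^2 - 5·t + 3. Usando x(t) = 5·t^2 - 5·t + 3 y sustituyendo t = 3, encontramos x = 33.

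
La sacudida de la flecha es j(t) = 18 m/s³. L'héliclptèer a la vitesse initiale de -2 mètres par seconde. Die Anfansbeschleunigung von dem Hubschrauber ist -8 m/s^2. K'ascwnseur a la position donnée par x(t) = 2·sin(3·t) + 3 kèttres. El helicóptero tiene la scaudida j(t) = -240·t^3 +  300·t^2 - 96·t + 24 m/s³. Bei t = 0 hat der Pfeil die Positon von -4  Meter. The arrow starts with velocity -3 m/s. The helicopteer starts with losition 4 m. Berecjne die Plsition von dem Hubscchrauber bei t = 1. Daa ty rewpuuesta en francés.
Nous devons intégrer notre équation du jerk j(t) = -240·t^3 + 300·t^2 - 96·t + 24 3 fois. L'intégrale du jerk est l'accélération. En utilisant a(0) = -8, nous obtenons a(t) = -60·t^4 + 100·t^3 - 48·t^2 + 24·t - 8. En intégrant l'accélération et en utilisant la condition initiale v(0) = -2, nous obtenons v(t) = -12·t^5 + 25·t^4 - 16·t^3 + 12·t^2 - 8·t - 2. La primitive de la vitesse, avec x(0) = 4, donne la position: x(t) = -2·t^6 + 5·t^5 - 4·t^4 + 4·t^3 - 4·t^2 - 2·t + 4. En utilisant x(t) = -2·t^6 + 5·t^5 - 4·t^4 + 4·t^3 - 4·t^2 - 2·t + 4 et en substituant t = 1, nous trouvons x = 1.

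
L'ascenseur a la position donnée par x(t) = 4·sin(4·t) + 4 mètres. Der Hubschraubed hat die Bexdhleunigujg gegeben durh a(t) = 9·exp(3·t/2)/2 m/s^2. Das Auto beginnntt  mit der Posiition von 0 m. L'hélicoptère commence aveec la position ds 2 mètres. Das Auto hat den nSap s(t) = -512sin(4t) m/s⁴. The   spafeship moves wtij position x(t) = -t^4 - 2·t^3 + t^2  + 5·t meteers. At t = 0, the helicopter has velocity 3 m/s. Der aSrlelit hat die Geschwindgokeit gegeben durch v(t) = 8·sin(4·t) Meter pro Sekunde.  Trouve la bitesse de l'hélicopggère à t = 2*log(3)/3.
Nous devons trouver la primitive de notre équation de l'accélération a(t) = 9·exp(3·t/2)/2 1 fois. L'intégrale de l'accélération est la vitesse. En utilisant v(0) = 3, nous obtenons v(t) = 3·exp(3·t/2). De l'équation de la vitesse v(t) = 3·exp(3·t/2), nous substituons t = 2*log(3)/3 pour obtenir v = 9.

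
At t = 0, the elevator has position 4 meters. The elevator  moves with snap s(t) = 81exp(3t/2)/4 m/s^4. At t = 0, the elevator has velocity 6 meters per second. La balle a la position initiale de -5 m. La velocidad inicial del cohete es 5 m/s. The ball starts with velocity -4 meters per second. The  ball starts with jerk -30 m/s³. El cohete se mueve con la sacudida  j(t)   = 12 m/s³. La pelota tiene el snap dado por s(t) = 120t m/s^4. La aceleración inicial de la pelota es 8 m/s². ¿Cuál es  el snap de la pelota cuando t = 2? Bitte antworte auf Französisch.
En utilisant s(t) = 120·t et en substituant t = 2, nous trouvons s = 240.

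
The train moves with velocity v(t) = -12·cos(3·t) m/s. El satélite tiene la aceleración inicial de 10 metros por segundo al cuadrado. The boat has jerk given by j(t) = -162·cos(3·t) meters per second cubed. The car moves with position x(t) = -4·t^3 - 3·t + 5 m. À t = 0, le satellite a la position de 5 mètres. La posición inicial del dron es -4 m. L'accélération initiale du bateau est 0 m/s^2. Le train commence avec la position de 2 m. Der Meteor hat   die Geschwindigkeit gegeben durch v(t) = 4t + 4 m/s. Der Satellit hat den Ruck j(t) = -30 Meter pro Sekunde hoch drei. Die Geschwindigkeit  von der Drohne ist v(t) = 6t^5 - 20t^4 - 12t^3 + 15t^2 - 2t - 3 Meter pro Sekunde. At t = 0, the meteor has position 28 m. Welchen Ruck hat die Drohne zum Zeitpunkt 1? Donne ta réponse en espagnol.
Debemos derivar nuestra ecuación de la velocidad v(t) = 6·t^5 - 20·t^4 - 12·t^3 + 15·t^2 - 2·t - 3 2 veces. La derivada de la velocidad da la aceleración: a(t) = 30·t^4 - 80·t^3 - 36·t^2 + 30·t - 2. Derivando la aceleración, obtenemos la sacudida: j(t) = 120·t^3 - 240·t^2 - 72·t + 30. Usando j(t) = 120·t^3 - 240·t^2 - 72·t + 30 y sustituyendo t = 1, encontramos j = -162.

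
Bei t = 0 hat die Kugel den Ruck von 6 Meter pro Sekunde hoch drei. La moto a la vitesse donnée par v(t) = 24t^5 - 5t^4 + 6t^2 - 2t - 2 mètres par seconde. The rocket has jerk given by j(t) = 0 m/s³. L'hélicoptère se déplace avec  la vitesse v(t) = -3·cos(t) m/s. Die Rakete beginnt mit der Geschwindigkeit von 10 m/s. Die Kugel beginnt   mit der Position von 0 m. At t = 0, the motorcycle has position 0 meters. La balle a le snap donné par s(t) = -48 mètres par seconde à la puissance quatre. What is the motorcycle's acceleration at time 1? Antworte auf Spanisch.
Partiendo de la velocidad v(t) = 24·t^5 - 5·t^4 + 6·t^2 - 2·t - 2, tomamos 1 derivada. Derivando la velocidad, obtenemos la aceleración: a(t) = 120·t^4 - 20·t^3 + 12·t - 2. Usando a(t) = 120·t^4 - 20·t^3 + 12·t - 2 y sustituyendo t = 1, encontramos a = 110.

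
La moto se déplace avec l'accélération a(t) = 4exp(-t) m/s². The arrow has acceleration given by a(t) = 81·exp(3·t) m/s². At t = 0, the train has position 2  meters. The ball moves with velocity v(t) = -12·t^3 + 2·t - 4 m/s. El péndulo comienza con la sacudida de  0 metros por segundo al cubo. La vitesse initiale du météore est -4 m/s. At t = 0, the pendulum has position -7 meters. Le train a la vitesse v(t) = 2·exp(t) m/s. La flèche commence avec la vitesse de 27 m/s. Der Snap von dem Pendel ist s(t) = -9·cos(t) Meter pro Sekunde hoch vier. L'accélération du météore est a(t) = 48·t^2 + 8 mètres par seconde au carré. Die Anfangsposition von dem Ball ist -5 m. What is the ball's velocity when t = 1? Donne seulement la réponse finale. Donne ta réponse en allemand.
Die Geschwindigkeit bei t = 1 ist v = -14.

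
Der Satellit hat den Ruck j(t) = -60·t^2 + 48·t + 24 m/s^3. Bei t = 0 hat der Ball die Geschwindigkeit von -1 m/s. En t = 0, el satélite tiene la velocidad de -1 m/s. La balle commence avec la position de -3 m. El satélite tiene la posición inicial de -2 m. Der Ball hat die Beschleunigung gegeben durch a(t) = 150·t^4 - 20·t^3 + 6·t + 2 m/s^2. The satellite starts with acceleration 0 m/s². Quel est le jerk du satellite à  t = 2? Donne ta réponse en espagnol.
Tenemos la sacudida j(t) = -60·t^2 + 48·t + 24. Sustituyendo t = 2: j(2) = -120.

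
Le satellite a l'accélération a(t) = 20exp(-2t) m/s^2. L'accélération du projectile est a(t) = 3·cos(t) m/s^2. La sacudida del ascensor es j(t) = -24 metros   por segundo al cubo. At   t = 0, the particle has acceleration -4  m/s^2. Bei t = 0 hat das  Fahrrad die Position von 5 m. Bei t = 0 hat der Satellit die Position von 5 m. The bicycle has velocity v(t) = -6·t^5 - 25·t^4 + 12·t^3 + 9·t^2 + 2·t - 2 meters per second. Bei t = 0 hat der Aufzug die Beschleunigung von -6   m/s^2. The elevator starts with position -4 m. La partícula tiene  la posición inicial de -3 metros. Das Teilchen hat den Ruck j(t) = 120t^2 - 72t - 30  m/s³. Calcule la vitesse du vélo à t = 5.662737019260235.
Nous avons la vitesse v(t) = -6·t^5 - 25·t^4 + 12·t^3 + 9·t^2 + 2·t - 2. En substituant t = 5.662737019260235: v(5.662737019260235) = -58166.5223739998.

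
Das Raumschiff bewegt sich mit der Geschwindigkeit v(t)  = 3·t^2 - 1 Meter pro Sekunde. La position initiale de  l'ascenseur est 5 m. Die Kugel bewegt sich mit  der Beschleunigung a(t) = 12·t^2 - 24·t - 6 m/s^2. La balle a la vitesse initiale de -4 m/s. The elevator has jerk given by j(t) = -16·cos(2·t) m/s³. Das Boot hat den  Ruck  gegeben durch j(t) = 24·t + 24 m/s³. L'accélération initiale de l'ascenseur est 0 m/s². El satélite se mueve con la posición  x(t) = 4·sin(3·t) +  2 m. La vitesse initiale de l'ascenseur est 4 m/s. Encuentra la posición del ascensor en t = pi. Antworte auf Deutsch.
Ausgehend von dem Ruck j(t) = -16·cos(2·t), nehmen wir 3 Stammfunktionen. Mit ∫j(t)dt und Anwendung von a(0) = 0, finden wir a(t) = -8·sin(2·t). Durch Integration von der Beschleunigung und Verwendung der Anfangsbedingung v(0) = 4, erhalten wir v(t) = 4·cos(2·t). Mit ∫v(t)dt und Anwendung von x(0) = 5, finden wir x(t) = 2·sin(2·t) + 5. Wir haben die Position x(t) = 2·sin(2·t) + 5. Durch Einsetzen von t = pi: x(pi) = 5.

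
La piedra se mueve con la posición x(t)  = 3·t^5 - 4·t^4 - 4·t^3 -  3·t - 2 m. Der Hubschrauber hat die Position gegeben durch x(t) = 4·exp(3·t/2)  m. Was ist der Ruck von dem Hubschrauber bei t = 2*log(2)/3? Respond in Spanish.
Partiendo de la posición x(t) = 4·exp(3·t/2), tomamos 3 derivadas. Tomando d/dt de x(t), encontramos v(t) = 6·exp(3·t/2). Tomando d/dt de v(t), encontramos a(t) = 9·exp(3·t/2). La derivada de la aceleración da la sacudida: j(t) = 27·exp(3·t/2)/2. Tenemos la sacudida j(t) = 27·exp(3·t/2)/2. Sustituyendo t = 2*log(2)/3: j(2*log(2)/3) = 27.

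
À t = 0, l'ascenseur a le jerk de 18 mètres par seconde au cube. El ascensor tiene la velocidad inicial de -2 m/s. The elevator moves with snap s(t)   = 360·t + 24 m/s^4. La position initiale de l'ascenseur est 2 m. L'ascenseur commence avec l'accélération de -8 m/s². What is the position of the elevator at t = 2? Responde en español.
Partiendo del snap s(t) = 360·t + 24, tomamos 4 antiderivadas. Tomando ∫s(t)dt y aplicando j(0) = 18, encontramos j(t) = 180·t^2 + 24·t + 18. Tomando ∫j(t)dt y aplicando a(0) = -8, encontramos a(t) = 60·t^3 + 12·t^2 + 18·t - 8. La integral de la aceleración, con v(0) = -2, da la velocidad: v(t) = 15·t^4 + 4·t^3 + 9·t^2 - 8·t - 2. La integral de la velocidad es la posición. Usando x(0) = 2, obtenemos x(t) = 3·t^5 + t^4 + 3·t^3 - 4·t^2 - 2·t + 2. Tenemos la posición x(t) = 3·t^5 + t^4 + 3·t^3 - 4·t^2 - 2·t + 2. Sustituyendo t = 2: x(2) = 118.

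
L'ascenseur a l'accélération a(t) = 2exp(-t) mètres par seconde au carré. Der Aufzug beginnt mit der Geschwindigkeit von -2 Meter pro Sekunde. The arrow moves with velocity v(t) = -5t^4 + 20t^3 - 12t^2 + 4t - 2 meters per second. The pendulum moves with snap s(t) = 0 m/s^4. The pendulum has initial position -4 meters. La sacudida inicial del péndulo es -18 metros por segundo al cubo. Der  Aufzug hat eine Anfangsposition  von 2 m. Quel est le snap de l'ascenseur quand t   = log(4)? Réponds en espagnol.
Partiendo de la aceleración a(t) = 2·exp(-t), tomamos 2 derivadas. La derivada de la aceleración da la sacudida: j(t) = -2·exp(-t). Tomando d/dt de j(t), encontramos s(t) = 2·exp(-t). De la ecuación del snap s(t) = 2·exp(-t), sustituimos t = log(4) para obtener s = 1/2.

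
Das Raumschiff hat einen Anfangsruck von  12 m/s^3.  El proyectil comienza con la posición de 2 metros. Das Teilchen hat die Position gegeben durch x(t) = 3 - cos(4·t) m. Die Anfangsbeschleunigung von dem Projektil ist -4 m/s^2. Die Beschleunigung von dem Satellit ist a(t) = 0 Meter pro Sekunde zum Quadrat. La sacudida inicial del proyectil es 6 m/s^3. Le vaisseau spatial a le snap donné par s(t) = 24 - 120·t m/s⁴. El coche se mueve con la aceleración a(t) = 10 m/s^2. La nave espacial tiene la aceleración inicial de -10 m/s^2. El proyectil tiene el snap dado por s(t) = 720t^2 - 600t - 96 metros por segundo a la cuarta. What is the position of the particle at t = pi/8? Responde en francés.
En utilisant x(t) = 3 - cos(4·t) et en substituant t = pi/8, nous trouvons x = 3.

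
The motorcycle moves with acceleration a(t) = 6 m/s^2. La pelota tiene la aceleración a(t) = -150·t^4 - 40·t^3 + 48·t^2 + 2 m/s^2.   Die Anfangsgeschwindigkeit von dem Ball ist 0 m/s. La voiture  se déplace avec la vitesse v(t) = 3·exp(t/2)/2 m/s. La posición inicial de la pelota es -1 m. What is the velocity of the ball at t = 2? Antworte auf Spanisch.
Debemos encontrar la integral de nuestra ecuación de la aceleración a(t) = -150·t^4 - 40·t^3 + 48·t^2 + 2 1 vez. La antiderivada de la aceleración es la velocidad. Usando v(0) = 0, obtenemos v(t) = -30·t^5 - 10·t^4 + 16·t^3 + 2·t. Usando v(t) = -30·t^5 - 10·t^4 + 16·t^3 + 2·t y sustituyendo t = 2, encontramos v = -988.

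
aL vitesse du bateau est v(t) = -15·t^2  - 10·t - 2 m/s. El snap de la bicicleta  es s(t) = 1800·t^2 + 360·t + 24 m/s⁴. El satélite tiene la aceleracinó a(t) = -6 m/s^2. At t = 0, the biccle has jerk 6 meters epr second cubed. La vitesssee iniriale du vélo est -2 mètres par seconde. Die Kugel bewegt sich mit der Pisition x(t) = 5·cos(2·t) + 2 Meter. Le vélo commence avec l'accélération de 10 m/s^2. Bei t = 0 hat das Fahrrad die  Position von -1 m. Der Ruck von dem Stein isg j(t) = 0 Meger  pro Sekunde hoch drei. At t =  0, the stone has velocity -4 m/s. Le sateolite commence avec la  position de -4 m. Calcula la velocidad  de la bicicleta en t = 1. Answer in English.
To solve this, we need to take 3 integrals of our snap equation s(t) = 1800·t^2 + 360·t + 24. Finding the antiderivative of s(t) and using j(0) = 6: j(t) = 600·t^3 + 180·t^2 + 24·t + 6. Finding the integral of j(t) and using a(0) = 10: a(t) = 150·t^4 + 60·t^3 + 12·t^2 + 6·t + 10. Taking ∫a(t)dt and applying v(0) = -2, we find v(t) = 30·t^5 + 15·t^4 + 4·t^3 + 3·t^2 + 10·t - 2. From the given velocity equation v(t) = 30·t^5 + 15·t^4 + 4·t^3 + 3·t^2 + 10·t - 2, we substitute t = 1 to get v = 60.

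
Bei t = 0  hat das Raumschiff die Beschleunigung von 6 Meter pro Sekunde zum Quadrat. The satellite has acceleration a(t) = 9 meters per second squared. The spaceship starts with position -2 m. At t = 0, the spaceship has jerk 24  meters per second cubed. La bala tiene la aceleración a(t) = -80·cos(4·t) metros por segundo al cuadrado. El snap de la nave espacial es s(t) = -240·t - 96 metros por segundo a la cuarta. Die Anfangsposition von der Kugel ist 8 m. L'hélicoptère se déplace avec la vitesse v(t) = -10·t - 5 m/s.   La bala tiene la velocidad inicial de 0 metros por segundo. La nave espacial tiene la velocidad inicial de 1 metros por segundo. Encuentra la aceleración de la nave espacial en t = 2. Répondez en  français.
En partant du snap s(t) = -240·t - 96, nous prenons 2 primitives. En intégrant le snap et en utilisant la condition initiale j(0) = 24, nous obtenons j(t) = -120·t^2 - 96·t + 24. La primitive du jerk est l'accélération. En utilisant a(0) = 6, nous obtenons a(t) = -40·t^3 - 48·t^2 + 24·t + 6. De l'équation de l'accélération a(t) = -40·t^3 - 48·t^2 + 24·t + 6, nous substituons t = 2 pour obtenir a = -458.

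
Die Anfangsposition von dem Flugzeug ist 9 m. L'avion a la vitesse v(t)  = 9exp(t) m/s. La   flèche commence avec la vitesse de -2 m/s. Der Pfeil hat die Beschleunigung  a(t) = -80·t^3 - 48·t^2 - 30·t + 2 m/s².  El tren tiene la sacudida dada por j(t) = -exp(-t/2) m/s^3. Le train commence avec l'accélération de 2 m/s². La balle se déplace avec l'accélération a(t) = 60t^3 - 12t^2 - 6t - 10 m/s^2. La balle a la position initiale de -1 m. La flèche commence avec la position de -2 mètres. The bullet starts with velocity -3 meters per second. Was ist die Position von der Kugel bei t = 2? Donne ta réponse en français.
Nous devons intégrer notre équation de l'accélération a(t) = 60·t^3 - 12·t^2 - 6·t - 10 2 fois. En intégrant l'accélération et en utilisant la condition initiale v(0) = -3, nous obtenons v(t) = 15·t^4 - 4·t^3 - 3·t^2 - 10·t - 3. En intégrant la vitesse et en utilisant la condition initiale x(0) = -1, nous obtenons x(t) = 3·t^5 - t^4 - t^3 - 5·t^2 - 3·t - 1. Nous avons la position x(t) = 3·t^5 - t^4 - t^3 - 5·t^2 - 3·t - 1. En substituant t = 2: x(2) = 45.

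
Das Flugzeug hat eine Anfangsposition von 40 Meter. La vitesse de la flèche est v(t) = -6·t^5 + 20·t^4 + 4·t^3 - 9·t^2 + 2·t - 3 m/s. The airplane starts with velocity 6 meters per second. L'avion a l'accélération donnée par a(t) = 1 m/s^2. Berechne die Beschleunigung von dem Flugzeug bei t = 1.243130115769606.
Mit a(t) = 1 und Einsetzen von t = 1.243130115769606, finden wir a = 1.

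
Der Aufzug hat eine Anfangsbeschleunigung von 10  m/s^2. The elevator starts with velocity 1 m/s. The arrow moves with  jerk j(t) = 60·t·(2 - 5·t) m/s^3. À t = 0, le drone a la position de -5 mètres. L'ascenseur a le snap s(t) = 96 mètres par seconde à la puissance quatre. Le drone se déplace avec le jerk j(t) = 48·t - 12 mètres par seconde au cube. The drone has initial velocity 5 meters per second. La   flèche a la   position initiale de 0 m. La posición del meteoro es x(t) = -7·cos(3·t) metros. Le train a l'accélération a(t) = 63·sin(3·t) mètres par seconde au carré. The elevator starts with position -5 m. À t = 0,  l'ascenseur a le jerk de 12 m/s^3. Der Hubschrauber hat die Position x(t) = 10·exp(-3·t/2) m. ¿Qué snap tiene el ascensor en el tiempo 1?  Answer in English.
We have snap s(t) = 96. Substituting t = 1: s(1) = 96.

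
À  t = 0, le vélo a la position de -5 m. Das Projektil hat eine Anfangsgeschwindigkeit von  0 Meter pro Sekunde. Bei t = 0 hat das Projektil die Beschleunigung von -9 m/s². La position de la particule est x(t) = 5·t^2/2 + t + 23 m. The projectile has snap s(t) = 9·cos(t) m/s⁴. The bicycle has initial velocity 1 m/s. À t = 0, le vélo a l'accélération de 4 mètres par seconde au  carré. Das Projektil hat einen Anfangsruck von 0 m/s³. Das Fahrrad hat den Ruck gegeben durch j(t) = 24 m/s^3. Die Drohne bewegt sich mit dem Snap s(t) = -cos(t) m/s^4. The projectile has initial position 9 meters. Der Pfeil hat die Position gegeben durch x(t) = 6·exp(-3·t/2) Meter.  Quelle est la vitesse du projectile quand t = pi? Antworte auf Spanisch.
Partiendo del snap s(t) = 9·cos(t), tomamos 3 integrales. La antiderivada del snap es la sacudida. Usando j(0) = 0, obtenemos j(t) = 9·sin(t). Integrando la sacudida y usando la condición inicial a(0) = -9, obtenemos a(t) = -9·cos(t). Tomando ∫a(t)dt y aplicando v(0) = 0, encontramos v(t) = -9·sin(t). De la ecuación de la velocidad v(t) = -9·sin(t), sustituimos t = pi para obtener v = 0.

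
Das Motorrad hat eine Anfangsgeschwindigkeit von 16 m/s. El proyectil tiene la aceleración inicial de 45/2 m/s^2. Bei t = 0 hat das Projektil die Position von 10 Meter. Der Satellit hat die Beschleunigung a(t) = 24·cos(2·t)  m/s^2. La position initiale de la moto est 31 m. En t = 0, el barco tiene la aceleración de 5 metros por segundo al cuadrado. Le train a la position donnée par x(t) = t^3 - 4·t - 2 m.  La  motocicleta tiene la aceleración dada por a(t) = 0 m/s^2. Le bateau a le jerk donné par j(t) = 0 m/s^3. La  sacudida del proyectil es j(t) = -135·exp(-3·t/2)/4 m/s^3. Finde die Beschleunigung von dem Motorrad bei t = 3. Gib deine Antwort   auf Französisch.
En utilisant a(t) = 0 et en substituant t = 3, nous trouvons a = 0.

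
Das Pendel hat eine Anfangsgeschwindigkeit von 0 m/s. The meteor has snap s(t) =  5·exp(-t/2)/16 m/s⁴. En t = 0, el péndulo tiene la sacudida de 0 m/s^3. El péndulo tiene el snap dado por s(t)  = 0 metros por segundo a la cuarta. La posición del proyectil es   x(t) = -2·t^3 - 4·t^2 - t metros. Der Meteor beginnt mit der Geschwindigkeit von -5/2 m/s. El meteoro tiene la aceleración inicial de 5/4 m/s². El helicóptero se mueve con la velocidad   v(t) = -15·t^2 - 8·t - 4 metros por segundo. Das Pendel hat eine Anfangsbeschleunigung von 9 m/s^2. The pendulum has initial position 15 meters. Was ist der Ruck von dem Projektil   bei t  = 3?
Um dies zu lösen, müssen wir 3 Ableitungen unserer Gleichung für die Position x(t) = -2·t^3 - 4·t^2 - t nehmen. Mit d/dt von x(t) finden wir v(t) = -6·t^2 - 8·t - 1. Mit d/dt von v(t) finden wir a(t) = -12·t - 8. Mit d/dt von a(t) finden wir j(t) = -12. Aus der Gleichung für den Ruck j(t) = -12, setzen wir t = 3 ein und erhalten j = -12.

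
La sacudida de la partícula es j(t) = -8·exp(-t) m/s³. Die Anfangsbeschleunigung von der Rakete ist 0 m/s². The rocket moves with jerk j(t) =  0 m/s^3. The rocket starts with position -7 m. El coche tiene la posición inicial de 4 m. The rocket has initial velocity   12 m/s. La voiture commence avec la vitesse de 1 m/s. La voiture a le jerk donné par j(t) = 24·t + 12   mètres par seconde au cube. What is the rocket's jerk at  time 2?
We have jerk j(t) = 0. Substituting t = 2: j(2) = 0.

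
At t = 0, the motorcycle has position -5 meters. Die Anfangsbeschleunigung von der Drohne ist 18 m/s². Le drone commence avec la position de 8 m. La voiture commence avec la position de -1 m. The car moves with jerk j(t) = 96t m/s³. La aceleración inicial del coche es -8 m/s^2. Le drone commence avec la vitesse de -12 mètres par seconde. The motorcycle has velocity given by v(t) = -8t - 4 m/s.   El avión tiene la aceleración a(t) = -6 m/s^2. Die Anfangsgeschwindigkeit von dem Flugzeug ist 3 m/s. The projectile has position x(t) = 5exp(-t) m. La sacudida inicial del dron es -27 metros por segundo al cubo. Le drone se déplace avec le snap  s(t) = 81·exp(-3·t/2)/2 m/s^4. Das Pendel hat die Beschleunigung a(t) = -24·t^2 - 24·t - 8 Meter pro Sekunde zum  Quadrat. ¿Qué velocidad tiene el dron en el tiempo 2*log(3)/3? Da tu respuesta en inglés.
To solve this, we need to take 3 antiderivatives of our snap equation s(t) = 81·exp(-3·t/2)/2. The antiderivative of snap, with j(0) = -27, gives jerk: j(t) = -27·exp(-3·t/2). Taking ∫j(t)dt and applying a(0) = 18, we find a(t) = 18·exp(-3·t/2). The integral of acceleration, with v(0) = -12, gives velocity: v(t) = -12·exp(-3·t/2). We have velocity v(t) = -12·exp(-3·t/2). Substituting t = 2*log(3)/3: v(2*log(3)/3) = -4.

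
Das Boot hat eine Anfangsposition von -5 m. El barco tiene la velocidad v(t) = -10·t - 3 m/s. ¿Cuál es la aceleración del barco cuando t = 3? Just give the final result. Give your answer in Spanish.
La respuesta es -10.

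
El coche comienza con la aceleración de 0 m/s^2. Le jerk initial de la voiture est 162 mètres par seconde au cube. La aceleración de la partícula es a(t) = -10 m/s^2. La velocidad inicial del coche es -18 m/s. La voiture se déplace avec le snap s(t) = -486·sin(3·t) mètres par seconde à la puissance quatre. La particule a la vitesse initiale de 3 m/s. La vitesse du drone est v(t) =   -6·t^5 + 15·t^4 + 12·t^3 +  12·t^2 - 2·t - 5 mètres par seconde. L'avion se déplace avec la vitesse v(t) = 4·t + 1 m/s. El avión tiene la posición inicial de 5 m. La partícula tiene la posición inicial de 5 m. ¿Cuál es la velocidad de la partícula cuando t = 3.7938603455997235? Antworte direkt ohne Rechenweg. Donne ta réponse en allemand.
Die Geschwindigkeit bei t = 3.7938603455997235 ist v = -34.9386034559972.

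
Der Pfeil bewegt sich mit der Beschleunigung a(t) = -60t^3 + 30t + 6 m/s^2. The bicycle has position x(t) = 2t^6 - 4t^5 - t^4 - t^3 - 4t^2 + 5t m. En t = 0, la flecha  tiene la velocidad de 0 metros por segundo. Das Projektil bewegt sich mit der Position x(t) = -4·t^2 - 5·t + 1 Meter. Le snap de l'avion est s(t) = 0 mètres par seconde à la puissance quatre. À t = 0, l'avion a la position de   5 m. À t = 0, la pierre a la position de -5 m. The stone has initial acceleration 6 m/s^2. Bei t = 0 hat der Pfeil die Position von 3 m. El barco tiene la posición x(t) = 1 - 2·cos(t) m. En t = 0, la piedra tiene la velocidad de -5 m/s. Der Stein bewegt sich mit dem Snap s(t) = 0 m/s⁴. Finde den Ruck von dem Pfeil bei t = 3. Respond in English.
Starting from acceleration a(t) = -60·t^3 + 30·t + 6, we take 1 derivative. Taking d/dt of a(t), we find j(t) = 30 - 180·t^2. We have jerk j(t) = 30 - 180·t^2. Substituting t = 3: j(3) = -1590.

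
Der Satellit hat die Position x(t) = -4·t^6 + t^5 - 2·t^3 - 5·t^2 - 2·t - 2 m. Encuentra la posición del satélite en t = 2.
De la ecuación de la posición x(t) = -4·t^6 + t^5 - 2·t^3 - 5·t^2 - 2·t - 2, sustituimos t = 2 para obtener x = -266.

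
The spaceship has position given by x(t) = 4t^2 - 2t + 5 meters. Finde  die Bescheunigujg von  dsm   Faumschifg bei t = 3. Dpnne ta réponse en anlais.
To solve this, we need to take 2 derivatives of our position equation x(t) = 4·t^2 - 2·t + 5. The derivative of position gives velocity: v(t) = 8·t - 2. The derivative of velocity gives acceleration: a(t) = 8. We have acceleration a(t) = 8. Substituting t = 3: a(3) = 8.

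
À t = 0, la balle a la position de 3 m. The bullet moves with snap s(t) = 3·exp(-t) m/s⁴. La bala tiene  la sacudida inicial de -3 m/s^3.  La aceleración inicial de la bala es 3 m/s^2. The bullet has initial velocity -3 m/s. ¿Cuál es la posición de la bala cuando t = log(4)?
Necesitamos integrar nuestra ecuación del snap s(t) = 3·exp(-t) 4 veces. Tomando ∫s(t)dt y aplicando j(0) = -3, encontramos j(t) = -3·exp(-t). Integrando la sacudida y usando la condición inicial a(0) = 3, obtenemos a(t) = 3·exp(-t). La antiderivada de la aceleración, con v(0) = -3, da la velocidad: v(t) = -3·exp(-t). Integrando la velocidad y usando la condición inicial x(0) = 3, obtenemos x(t) = 3·exp(-t). Usando x(t) = 3·exp(-t) y sustituyendo t = log(4), encontramos x = 3/4.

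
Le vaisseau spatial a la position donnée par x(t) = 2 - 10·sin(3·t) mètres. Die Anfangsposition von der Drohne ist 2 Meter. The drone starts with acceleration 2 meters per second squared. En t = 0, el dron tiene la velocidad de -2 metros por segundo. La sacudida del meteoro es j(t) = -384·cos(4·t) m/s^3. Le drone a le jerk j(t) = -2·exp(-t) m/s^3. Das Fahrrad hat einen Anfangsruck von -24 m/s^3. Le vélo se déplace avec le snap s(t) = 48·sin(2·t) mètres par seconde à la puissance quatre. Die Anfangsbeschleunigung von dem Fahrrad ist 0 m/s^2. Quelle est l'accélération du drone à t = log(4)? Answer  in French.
Nous devons intégrer notre équation du jerk j(t) = -2·exp(-t) 1 fois. En intégrant le jerk et en utilisant la condition initiale a(0) = 2, nous obtenons a(t) = 2·exp(-t). De l'équation de l'accélération a(t) = 2·exp(-t), nous substituons t = log(4) pour obtenir a = 1/2.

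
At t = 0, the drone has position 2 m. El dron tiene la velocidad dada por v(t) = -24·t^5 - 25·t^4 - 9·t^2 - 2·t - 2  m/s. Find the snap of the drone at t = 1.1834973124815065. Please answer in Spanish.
Debemos derivar nuestra ecuación de la velocidad v(t) = -24·t^5 - 25·t^4 - 9·t^2 - 2·t - 2 3 veces. Tomando d/dt de v(t), encontramos a(t) = -120·t^4 - 100·t^3 - 18·t - 2. Tomando d/dt de a(t), encontramos j(t) = -480·t^3 - 300·t^2 - 18. Tomando d/dt de j(t), encontramos s(t) = -1440·t^2 - 600·t. Usando s(t) = -1440·t^2 - 600·t y sustituyendo t = 1.1834973124815065, encontramos s = -2727.05726714627.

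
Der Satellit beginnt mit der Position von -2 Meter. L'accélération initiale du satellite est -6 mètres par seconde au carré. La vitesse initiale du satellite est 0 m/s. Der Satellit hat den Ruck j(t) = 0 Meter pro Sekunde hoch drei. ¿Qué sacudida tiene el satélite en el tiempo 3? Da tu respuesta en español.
Usando j(t) = 0 y sustituyendo t = 3, encontramos j = 0.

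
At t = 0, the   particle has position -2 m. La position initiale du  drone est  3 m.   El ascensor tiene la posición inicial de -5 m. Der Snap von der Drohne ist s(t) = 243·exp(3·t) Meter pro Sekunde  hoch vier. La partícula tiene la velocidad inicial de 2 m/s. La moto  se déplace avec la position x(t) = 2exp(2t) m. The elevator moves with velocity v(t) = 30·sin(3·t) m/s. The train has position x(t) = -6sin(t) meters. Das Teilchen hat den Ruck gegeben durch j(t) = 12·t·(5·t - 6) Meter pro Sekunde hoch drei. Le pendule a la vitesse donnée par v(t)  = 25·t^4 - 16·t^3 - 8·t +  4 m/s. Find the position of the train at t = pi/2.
Using x(t) = -6·sin(t) and substituting t = pi/2, we find x = -6.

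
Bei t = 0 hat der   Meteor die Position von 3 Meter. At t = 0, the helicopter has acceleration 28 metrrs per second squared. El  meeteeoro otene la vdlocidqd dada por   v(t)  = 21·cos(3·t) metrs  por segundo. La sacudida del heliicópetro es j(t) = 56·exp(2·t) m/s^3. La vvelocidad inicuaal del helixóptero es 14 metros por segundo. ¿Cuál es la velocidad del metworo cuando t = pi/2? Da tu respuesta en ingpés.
We have velocity v(t) = 21·cos(3·t). Substituting t = pi/2: v(pi/2) = 0.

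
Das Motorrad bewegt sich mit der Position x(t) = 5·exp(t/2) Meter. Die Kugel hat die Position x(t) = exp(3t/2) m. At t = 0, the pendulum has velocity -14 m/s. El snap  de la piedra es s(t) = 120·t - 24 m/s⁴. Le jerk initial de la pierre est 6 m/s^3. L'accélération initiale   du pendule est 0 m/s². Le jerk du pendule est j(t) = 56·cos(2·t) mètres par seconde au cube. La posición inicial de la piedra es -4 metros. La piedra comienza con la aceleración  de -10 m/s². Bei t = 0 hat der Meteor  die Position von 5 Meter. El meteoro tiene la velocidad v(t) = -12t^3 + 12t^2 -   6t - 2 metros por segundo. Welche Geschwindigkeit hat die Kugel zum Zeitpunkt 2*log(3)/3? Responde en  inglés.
Starting from position x(t) = exp(3·t/2), we take 1 derivative. Taking d/dt of x(t), we find v(t) = 3·exp(3·t/2)/2. From the given velocity equation v(t) = 3·exp(3·t/2)/2, we substitute t = 2*log(3)/3 to get v = 9/2.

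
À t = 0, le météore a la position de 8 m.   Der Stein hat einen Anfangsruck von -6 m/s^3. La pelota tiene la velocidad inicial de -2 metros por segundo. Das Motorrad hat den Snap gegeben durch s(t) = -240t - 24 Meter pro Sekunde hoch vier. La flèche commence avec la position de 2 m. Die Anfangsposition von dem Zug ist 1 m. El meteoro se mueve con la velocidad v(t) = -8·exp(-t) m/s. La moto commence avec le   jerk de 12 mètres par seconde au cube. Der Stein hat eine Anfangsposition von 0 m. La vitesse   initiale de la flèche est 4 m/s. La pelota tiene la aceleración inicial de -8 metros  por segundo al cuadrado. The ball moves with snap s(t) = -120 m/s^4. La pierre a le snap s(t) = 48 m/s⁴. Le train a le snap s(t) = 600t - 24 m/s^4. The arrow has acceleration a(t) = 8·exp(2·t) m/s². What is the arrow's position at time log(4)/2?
We need to integrate our acceleration equation a(t) = 8·exp(2·t) 2 times. Finding the integral of a(t) and using v(0) = 4: v(t) = 4·exp(2·t). Finding the integral of v(t) and using x(0) = 2: x(t) = 2·exp(2·t). From the given position equation x(t) = 2·exp(2·t), we substitute t = log(4)/2 to get x = 8.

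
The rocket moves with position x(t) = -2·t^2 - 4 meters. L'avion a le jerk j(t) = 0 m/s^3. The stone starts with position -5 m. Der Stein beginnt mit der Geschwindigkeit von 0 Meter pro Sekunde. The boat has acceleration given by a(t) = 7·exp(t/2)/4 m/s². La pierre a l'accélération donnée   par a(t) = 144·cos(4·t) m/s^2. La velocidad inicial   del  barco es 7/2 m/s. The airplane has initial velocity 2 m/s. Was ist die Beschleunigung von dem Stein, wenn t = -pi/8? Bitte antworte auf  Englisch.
Using a(t) = 144·cos(4·t) and substituting t = -pi/8, we find a = 0.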